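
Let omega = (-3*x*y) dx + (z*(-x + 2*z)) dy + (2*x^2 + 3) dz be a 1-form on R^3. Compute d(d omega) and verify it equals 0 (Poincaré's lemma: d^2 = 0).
d(d omega) = 0

Step 1: d omega = sum_{i<j} (∂f_j/∂x_i - ∂f_i/∂x_j) dx_i ∧ dx_j:
  coeff of dx ∧ dy: 3*x - z
  coeff of dx ∧ dz: 4*x
  coeff of dy ∧ dz: x - 4*z
Step 2: Apply d again to each 2-form coefficient. The only possible 3-form in R^3 is dx ∧ dy ∧ dz, with coefficient
  ∂(coeff of dy∧dz)/∂x - ∂(coeff of dx∧dz)/∂y + ∂(coeff of dx∧dy)/∂z
  = ∂/∂x (x - 4*z) - ∂/∂y (4*x) + ∂/∂z (3*x - z).
Each of these terms simplifies to sums of mixed partials that cancel in pairs. The result is 0 (by equality of mixed partials for smooth functions — Schwarz / Clairaut).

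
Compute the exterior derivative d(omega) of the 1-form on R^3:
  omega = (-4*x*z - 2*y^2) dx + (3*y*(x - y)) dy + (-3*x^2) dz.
d(omega) = (7*y) dx ∧ dy + (-2*x) dx ∧ dz

For a 1-form omega = sum_i f_i dx_i, the exterior derivative is
  d(omega) = sum_{i < j} (∂f_j/∂x_i - ∂f_i/∂x_j) dx_i ∧ dx_j.
  coefficient of dx ∧ dy: ∂f_2/∂x - ∂f_1/∂y = ∂(3*y*(x - y))/∂x - ∂(-4*x*z - 2*y^2)/∂y = 7*y
  coefficient of dx ∧ dz: ∂f_3/∂x - ∂f_1/∂z = ∂(-3*x^2)/∂x - ∂(-4*x*z - 2*y^2)/∂z = -2*x
Assembling: d(omega) = (7*y) dx ∧ dy + (-2*x) dx ∧ dz.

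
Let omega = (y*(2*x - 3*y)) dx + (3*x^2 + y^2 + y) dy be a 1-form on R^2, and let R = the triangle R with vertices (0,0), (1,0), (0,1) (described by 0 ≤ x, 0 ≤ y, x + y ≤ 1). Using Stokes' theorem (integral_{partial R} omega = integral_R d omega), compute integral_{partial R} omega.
integral_(partial R) omega = 5/3

Stokes: integral_partial_R omega = integral_R d omega with d omega = (∂Q/∂x - ∂P/∂y) dx ∧ dy.
  ∂Q/∂x = 6*x
  ∂P/∂y = 2*x - 6*y
  integrand = ∂Q/∂x - ∂P/∂y = 4*x + 6*y.
Integrating over R: integral_0^1 integral_0^{1-x} (4*x + 6*y) dy dx = 5/3.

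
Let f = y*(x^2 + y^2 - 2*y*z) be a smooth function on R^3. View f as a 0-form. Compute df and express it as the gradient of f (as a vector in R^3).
df = (2*x*y) dx + (x^2 + 3*y^2 - 4*y*z) dy + (-2*y^2) dz; grad f = (2*x*y, x^2 + 3*y^2 - 4*y*z, -2*y^2)

For a 0-form f, d f = (∂f/∂x) dx + (∂f/∂y) dy + (∂f/∂z) dz. The components of the vector representation are exactly the entries of grad f in Cartesian coordinates:
  ∂f/∂x = 2*x*y
  ∂f/∂y = x^2 + 3*y^2 - 4*y*z
  ∂f/∂z = -2*y^2.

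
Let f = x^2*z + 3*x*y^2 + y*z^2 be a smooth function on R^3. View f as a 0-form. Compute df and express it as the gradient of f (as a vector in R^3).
df = (2*x*z + 3*y^2) dx + (6*x*y + z^2) dy + (x^2 + 2*y*z) dz; grad f = (2*x*z + 3*y^2, 6*x*y + z^2, x^2 + 2*y*z)

For a 0-form f, d f = (∂f/∂x) dx + (∂f/∂y) dy + (∂f/∂z) dz. The components of the vector representation are exactly the entries of grad f in Cartesian coordinates:
  ∂f/∂x = 2*x*z + 3*y^2
  ∂f/∂y = 6*x*y + z^2
  ∂f/∂z = x^2 + 2*y*z.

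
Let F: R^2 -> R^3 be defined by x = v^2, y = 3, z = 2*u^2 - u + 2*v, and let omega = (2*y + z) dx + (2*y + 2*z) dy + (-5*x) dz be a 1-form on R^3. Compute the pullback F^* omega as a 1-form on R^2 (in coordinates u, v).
F^* omega = (v^2*(5 - 20*u)) du + (2*v*(2*u^2 - u - 3*v + 6)) dv

Using F^*(f dg) = (f ∘ F) d(g ∘ F), substitute each coordinate x_i by F_i(u, v) in f_i, and replace dx_i by d F_i = (∂F_i/∂u) du + (∂F_i/∂v) dv.
  For the x component: f_1(F) = 2*u^2 - u + 2*v + 6; d F_1 = (0) du + (2*v) dv
  For the y component: f_2(F) = 4*u^2 - 2*u + 4*v + 6; d F_2 = (0) du + (0) dv
  For the z component: f_3(F) = -5*v^2; d F_3 = (4*u - 1) du + (2) dv
Combining and collecting du, dv coefficients:
  coeff of du: v^2*(5 - 20*u)
  coeff of dv: 2*v*(2*u^2 - u - 3*v + 6)
F^* omega = (v^2*(5 - 20*u)) du + (2*v*(2*u^2 - u - 3*v + 6)) dv.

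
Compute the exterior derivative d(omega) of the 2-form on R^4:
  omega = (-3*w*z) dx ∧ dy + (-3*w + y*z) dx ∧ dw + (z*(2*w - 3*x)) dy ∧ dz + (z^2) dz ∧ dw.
d(omega) = (-3*w - 3*z) dx ∧ dy ∧ dz + (-4*z) dx ∧ dy ∧ dw + (-y) dx ∧ dz ∧ dw + (2*z) dy ∧ dz ∧ dw

For a 2-form omega = sum_{i<j} g_{ij} dx_i ∧ dx_j, the exterior derivative is
  d(omega) = sum_{i<j} d(g_{ij}) ∧ dx_i ∧ dx_j = sum_{i<j, k} (∂g_{ij}/∂x_k) dx_k ∧ dx_i ∧ dx_j.
Expand each term, using dx_k ∧ dx_i ∧ dx_j = sgn(permutation) dx_{(a)} ∧ dx_{(b)} ∧ dx_{(c)} with (a < b < c) sorted:
  d(-3*w*z) includes (∂/∂z)(-3*w*z) dz = (-3*w) dz, which multiplied by dx ∧ dy gives (-3*w) dx ∧ dy ∧ dz
  d(-3*w*z) includes (∂/∂w)(-3*w*z) dw = (-3*z) dw, which multiplied by dx ∧ dy gives (-3*z) dx ∧ dy ∧ dw
  d(-3*w + y*z) includes (∂/∂y)(-3*w + y*z) dy = (z) dy, which multiplied by dx ∧ dw gives (-z) dx ∧ dy ∧ dw
  d(-3*w + y*z) includes (∂/∂z)(-3*w + y*z) dz = (y) dz, which multiplied by dx ∧ dw gives (-y) dx ∧ dz ∧ dw
  d(z*(2*w - 3*x)) includes (∂/∂x)(z*(2*w - 3*x)) dx = (-3*z) dx, which multiplied by dy ∧ dz gives (-3*z) dx ∧ dy ∧ dz
  d(z*(2*w - 3*x)) includes (∂/∂w)(z*(2*w - 3*x)) dw = (2*z) dw, which multiplied by dy ∧ dz gives (2*z) dy ∧ dz ∧ dw
Collecting like 3-forms: d(omega) = (-3*w - 3*z) dx ∧ dy ∧ dz + (-4*z) dx ∧ dy ∧ dw + (-y) dx ∧ dz ∧ dw + (2*z) dy ∧ dz ∧ dw.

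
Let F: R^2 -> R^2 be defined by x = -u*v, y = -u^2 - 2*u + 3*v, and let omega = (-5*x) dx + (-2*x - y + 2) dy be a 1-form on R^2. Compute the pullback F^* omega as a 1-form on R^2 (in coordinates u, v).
F^* omega = (-2*u^3 - 4*u^2*v - 6*u^2 - 5*u*v^2 + 2*u*v - 8*u + 6*v - 4) du + (-5*u^2*v + 3*u^2 + 6*u*v + 6*u - 9*v + 6) dv

Using F^*(f dg) = (f ∘ F) d(g ∘ F), substitute each coordinate x_i by F_i(u, v) in f_i, and replace dx_i by d F_i = (∂F_i/∂u) du + (∂F_i/∂v) dv.
  For the x component: f_1(F) = 5*u*v; d F_1 = (-v) du + (-u) dv
  For the y component: f_2(F) = u^2 + 2*u*v + 2*u - 3*v + 2; d F_2 = (-2*u - 2) du + (3) dv
Combining and collecting du, dv coefficients:
  coeff of du: -2*u^3 - 4*u^2*v - 6*u^2 - 5*u*v^2 + 2*u*v - 8*u + 6*v - 4
  coeff of dv: -5*u^2*v + 3*u^2 + 6*u*v + 6*u - 9*v + 6
F^* omega = (-2*u^3 - 4*u^2*v - 6*u^2 - 5*u*v^2 + 2*u*v - 8*u + 6*v - 4) du + (-5*u^2*v + 3*u^2 + 6*u*v + 6*u - 9*v + 6) dv.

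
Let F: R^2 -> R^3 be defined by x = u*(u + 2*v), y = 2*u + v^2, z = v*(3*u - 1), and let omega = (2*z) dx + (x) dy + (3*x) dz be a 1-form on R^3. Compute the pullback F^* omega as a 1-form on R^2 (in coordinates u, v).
F^* omega = (21*u^2*v + 2*u^2 + 30*u*v^2 - 4*v^2) du + (u*(9*u^2 + 32*u*v - 3*u + 4*v^2 - 10*v)) dv

Using F^*(f dg) = (f ∘ F) d(g ∘ F), substitute each coordinate x_i by F_i(u, v) in f_i, and replace dx_i by d F_i = (∂F_i/∂u) du + (∂F_i/∂v) dv.
  For the x component: f_1(F) = 2*v*(3*u - 1); d F_1 = (2*u + 2*v) du + (2*u) dv
  For the y component: f_2(F) = u*(u + 2*v); d F_2 = (2) du + (2*v) dv
  For the z component: f_3(F) = 3*u*(u + 2*v); d F_3 = (3*v) du + (3*u - 1) dv
Combining and collecting du, dv coefficients:
  coeff of du: 21*u^2*v + 2*u^2 + 30*u*v^2 - 4*v^2
  coeff of dv: u*(9*u^2 + 32*u*v - 3*u + 4*v^2 - 10*v)
F^* omega = (21*u^2*v + 2*u^2 + 30*u*v^2 - 4*v^2) du + (u*(9*u^2 + 32*u*v - 3*u + 4*v^2 - 10*v)) dv.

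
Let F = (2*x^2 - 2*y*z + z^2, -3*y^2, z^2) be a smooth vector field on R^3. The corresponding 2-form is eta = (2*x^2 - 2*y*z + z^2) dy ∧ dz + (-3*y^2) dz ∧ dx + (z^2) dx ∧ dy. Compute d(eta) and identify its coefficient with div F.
d(eta) = (4*x - 6*y + 2*z) dx ∧ dy ∧ dz; div F = 4*x - 6*y + 2*z

For a 2-form in R^3 of the form above, applying d gives a 3-form with coefficient ∂P/∂x + ∂Q/∂y + ∂R/∂z:
  ∂P/∂x = 4*x
  ∂Q/∂y = -6*y
  ∂R/∂z = 2*z
Sum = 4*x - 6*y + 2*z, which is exactly div F.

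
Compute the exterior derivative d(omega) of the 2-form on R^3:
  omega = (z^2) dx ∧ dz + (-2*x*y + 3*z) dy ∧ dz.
d(omega) = (-2*y) dx ∧ dy ∧ dz

For a 2-form omega = sum_{i<j} g_{ij} dx_i ∧ dx_j, the exterior derivative is
  d(omega) = sum_{i<j} d(g_{ij}) ∧ dx_i ∧ dx_j = sum_{i<j, k} (∂g_{ij}/∂x_k) dx_k ∧ dx_i ∧ dx_j.
Expand each term, using dx_k ∧ dx_i ∧ dx_j = sgn(permutation) dx_{(a)} ∧ dx_{(b)} ∧ dx_{(c)} with (a < b < c) sorted:
  d(-2*x*y + 3*z) includes (∂/∂x)(-2*x*y + 3*z) dx = (-2*y) dx, which multiplied by dy ∧ dz gives (-2*y) dx ∧ dy ∧ dz
Collecting like 3-forms: d(omega) = (-2*y) dx ∧ dy ∧ dz.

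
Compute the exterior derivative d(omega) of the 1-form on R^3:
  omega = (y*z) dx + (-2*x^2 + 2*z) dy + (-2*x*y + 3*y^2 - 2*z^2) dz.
d(omega) = (-4*x - z) dx ∧ dy + (-3*y) dx ∧ dz + (-2*x + 6*y - 2) dy ∧ dz

For a 1-form omega = sum_i f_i dx_i, the exterior derivative is
  d(omega) = sum_{i < j} (∂f_j/∂x_i - ∂f_i/∂x_j) dx_i ∧ dx_j.
  coefficient of dx ∧ dy: ∂f_2/∂x - ∂f_1/∂y = ∂(-2*x^2 + 2*z)/∂x - ∂(y*z)/∂y = -4*x - z
  coefficient of dx ∧ dz: ∂f_3/∂x - ∂f_1/∂z = ∂(-2*x*y + 3*y^2 - 2*z^2)/∂x - ∂(y*z)/∂z = -3*y
  coefficient of dy ∧ dz: ∂f_3/∂y - ∂f_2/∂z = ∂(-2*x*y + 3*y^2 - 2*z^2)/∂y - ∂(-2*x^2 + 2*z)/∂z = -2*x + 6*y - 2
Assembling: d(omega) = (-4*x - z) dx ∧ dy + (-3*y) dx ∧ dz + (-2*x + 6*y - 2) dy ∧ dz.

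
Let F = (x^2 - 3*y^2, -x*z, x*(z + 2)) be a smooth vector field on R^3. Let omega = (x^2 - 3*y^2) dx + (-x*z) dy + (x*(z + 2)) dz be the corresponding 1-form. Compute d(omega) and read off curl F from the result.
d(omega) = (x) dy ∧ dz + (-z - 2) dz ∧ dx + (6*y - z) dx ∧ dy; curl F = (x, -z - 2, 6*y - z)

d omega = sum_{i<j} (∂f_j/∂x_i - ∂f_i/∂x_j) dx_i ∧ dx_j. Under the identification (dy ∧ dz, dz ∧ dx, dx ∧ dy) ↔ (e_x, e_y, e_z), the coefficients are exactly the components of curl F. Compute:
  ∂R/∂y - ∂Q/∂z = (0) - (-x) = x
  ∂P/∂z - ∂R/∂x = (0) - (z + 2) = -z - 2
  ∂Q/∂x - ∂P/∂y = (-z) - (-6*y) = 6*y - z.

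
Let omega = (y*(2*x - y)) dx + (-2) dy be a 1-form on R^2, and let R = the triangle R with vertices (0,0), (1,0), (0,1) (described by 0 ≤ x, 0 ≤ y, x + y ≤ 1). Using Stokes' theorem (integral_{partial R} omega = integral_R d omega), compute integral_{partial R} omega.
integral_(partial R) omega = 0

Stokes: integral_partial_R omega = integral_R d omega with d omega = (∂Q/∂x - ∂P/∂y) dx ∧ dy.
  ∂Q/∂x = 0
  ∂P/∂y = 2*x - 2*y
  integrand = ∂Q/∂x - ∂P/∂y = -2*x + 2*y.
Integrating over R: integral_0^1 integral_0^{1-x} (-2*x + 2*y) dy dx = 0.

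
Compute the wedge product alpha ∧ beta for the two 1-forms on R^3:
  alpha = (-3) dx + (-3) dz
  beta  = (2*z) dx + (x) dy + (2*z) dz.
alpha ∧ beta = (-3*x) dx ∧ dy + (3*x) dy ∧ dz

Distribute the wedge, using dx_i ∧ dx_j = -dx_j ∧ dx_i and dx_i ∧ dx_i = 0. For each pair (i, j) with i < j, the coefficient of dx_i ∧ dx_j in alpha ∧ beta is (alpha_i * beta_j - alpha_j * beta_i). Collecting: alpha ∧ beta = (-3*x) dx ∧ dy + (3*x) dy ∧ dz.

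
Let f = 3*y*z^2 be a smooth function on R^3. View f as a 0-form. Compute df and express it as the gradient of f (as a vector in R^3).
df = (0) dx + (3*z^2) dy + (6*y*z) dz; grad f = (0, 3*z^2, 6*y*z)

For a 0-form f, d f = (∂f/∂x) dx + (∂f/∂y) dy + (∂f/∂z) dz. The components of the vector representation are exactly the entries of grad f in Cartesian coordinates:
  ∂f/∂x = 0
  ∂f/∂y = 3*z^2
  ∂f/∂z = 6*y*z.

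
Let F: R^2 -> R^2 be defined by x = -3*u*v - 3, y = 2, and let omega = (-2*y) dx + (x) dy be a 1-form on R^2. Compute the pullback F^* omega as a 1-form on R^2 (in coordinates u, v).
F^* omega = (12*v) du + (12*u) dv

Using F^*(f dg) = (f ∘ F) d(g ∘ F), substitute each coordinate x_i by F_i(u, v) in f_i, and replace dx_i by d F_i = (∂F_i/∂u) du + (∂F_i/∂v) dv.
  For the x component: f_1(F) = -4; d F_1 = (-3*v) du + (-3*u) dv
  For the y component: f_2(F) = -3*u*v - 3; d F_2 = (0) du + (0) dv
Combining and collecting du, dv coefficients:
  coeff of du: 12*v
  coeff of dv: 12*u
F^* omega = (12*v) du + (12*u) dv.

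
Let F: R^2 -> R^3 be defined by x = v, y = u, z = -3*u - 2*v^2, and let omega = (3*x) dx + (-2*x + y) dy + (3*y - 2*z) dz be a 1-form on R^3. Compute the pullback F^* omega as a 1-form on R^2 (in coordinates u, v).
F^* omega = (-26*u - 12*v^2 - 2*v) du + (v*(-36*u - 16*v^2 + 3)) dv

Using F^*(f dg) = (f ∘ F) d(g ∘ F), substitute each coordinate x_i by F_i(u, v) in f_i, and replace dx_i by d F_i = (∂F_i/∂u) du + (∂F_i/∂v) dv.
  For the x component: f_1(F) = 3*v; d F_1 = (0) du + (1) dv
  For the y component: f_2(F) = u - 2*v; d F_2 = (1) du + (0) dv
  For the z component: f_3(F) = 9*u + 4*v^2; d F_3 = (-3) du + (-4*v) dv
Combining and collecting du, dv coefficients:
  coeff of du: -26*u - 12*v^2 - 2*v
  coeff of dv: v*(-36*u - 16*v^2 + 3)
F^* omega = (-26*u - 12*v^2 - 2*v) du + (v*(-36*u - 16*v^2 + 3)) dv.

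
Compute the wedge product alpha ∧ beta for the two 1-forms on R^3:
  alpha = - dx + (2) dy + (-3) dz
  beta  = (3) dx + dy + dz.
alpha ∧ beta = (-7) dx ∧ dy + (8) dx ∧ dz + (5) dy ∧ dz

Distribute the wedge, using dx_i ∧ dx_j = -dx_j ∧ dx_i and dx_i ∧ dx_i = 0. For each pair (i, j) with i < j, the coefficient of dx_i ∧ dx_j in alpha ∧ beta is (alpha_i * beta_j - alpha_j * beta_i). Collecting: alpha ∧ beta = (-7) dx ∧ dy + (8) dx ∧ dz + (5) dy ∧ dz.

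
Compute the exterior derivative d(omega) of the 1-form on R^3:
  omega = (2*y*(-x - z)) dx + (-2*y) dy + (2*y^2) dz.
d(omega) = (2*x + 2*z) dx ∧ dy + (2*y) dx ∧ dz + (4*y) dy ∧ dz

For a 1-form omega = sum_i f_i dx_i, the exterior derivative is
  d(omega) = sum_{i < j} (∂f_j/∂x_i - ∂f_i/∂x_j) dx_i ∧ dx_j.
  coefficient of dx ∧ dy: ∂f_2/∂x - ∂f_1/∂y = ∂(-2*y)/∂x - ∂(2*y*(-x - z))/∂y = 2*x + 2*z
  coefficient of dx ∧ dz: ∂f_3/∂x - ∂f_1/∂z = ∂(2*y^2)/∂x - ∂(2*y*(-x - z))/∂z = 2*y
  coefficient of dy ∧ dz: ∂f_3/∂y - ∂f_2/∂z = ∂(2*y^2)/∂y - ∂(-2*y)/∂z = 4*y
Assembling: d(omega) = (2*x + 2*z) dx ∧ dy + (2*y) dx ∧ dz + (4*y) dy ∧ dz.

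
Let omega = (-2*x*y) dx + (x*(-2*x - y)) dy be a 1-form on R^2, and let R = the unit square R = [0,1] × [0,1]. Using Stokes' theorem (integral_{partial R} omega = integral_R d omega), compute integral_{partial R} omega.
integral_(partial R) omega = -3/2

Stokes: integral_partial_R omega = integral_R d omega with d omega = (∂Q/∂x - ∂P/∂y) dx ∧ dy.
  ∂Q/∂x = -4*x - y
  ∂P/∂y = -2*x
  integrand = ∂Q/∂x - ∂P/∂y = -2*x - y.
Integrating over R: integral_0^1 integral_0^1 (-2*x - y) dx dy = -3/2.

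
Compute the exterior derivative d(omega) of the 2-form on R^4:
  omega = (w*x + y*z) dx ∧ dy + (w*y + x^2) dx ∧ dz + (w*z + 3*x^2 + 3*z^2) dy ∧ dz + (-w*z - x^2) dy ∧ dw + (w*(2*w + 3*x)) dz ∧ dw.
d(omega) = (-w + 6*x + y) dx ∧ dy ∧ dz + (-x) dx ∧ dy ∧ dw + (3*w + y) dx ∧ dz ∧ dw + (w + z) dy ∧ dz ∧ dw

For a 2-form omega = sum_{i<j} g_{ij} dx_i ∧ dx_j, the exterior derivative is
  d(omega) = sum_{i<j} d(g_{ij}) ∧ dx_i ∧ dx_j = sum_{i<j, k} (∂g_{ij}/∂x_k) dx_k ∧ dx_i ∧ dx_j.
Expand each term, using dx_k ∧ dx_i ∧ dx_j = sgn(permutation) dx_{(a)} ∧ dx_{(b)} ∧ dx_{(c)} with (a < b < c) sorted:
  d(w*x + y*z) includes (∂/∂z)(w*x + y*z) dz = (y) dz, which multiplied by dx ∧ dy gives (y) dx ∧ dy ∧ dz
  d(w*x + y*z) includes (∂/∂w)(w*x + y*z) dw = (x) dw, which multiplied by dx ∧ dy gives (x) dx ∧ dy ∧ dw
  d(w*y + x^2) includes (∂/∂y)(w*y + x^2) dy = (w) dy, which multiplied by dx ∧ dz gives (-w) dx ∧ dy ∧ dz
  d(w*y + x^2) includes (∂/∂w)(w*y + x^2) dw = (y) dw, which multiplied by dx ∧ dz gives (y) dx ∧ dz ∧ dw
  d(w*z + 3*x^2 + 3*z^2) includes (∂/∂x)(w*z + 3*x^2 + 3*z^2) dx = (6*x) dx, which multiplied by dy ∧ dz gives (6*x) dx ∧ dy ∧ dz
  d(w*z + 3*x^2 + 3*z^2) includes (∂/∂w)(w*z + 3*x^2 + 3*z^2) dw = (z) dw, which multiplied by dy ∧ dz gives (z) dy ∧ dz ∧ dw
  d(-w*z - x^2) includes (∂/∂x)(-w*z - x^2) dx = (-2*x) dx, which multiplied by dy ∧ dw gives (-2*x) dx ∧ dy ∧ dw
  d(-w*z - x^2) includes (∂/∂z)(-w*z - x^2) dz = (-w) dz, which multiplied by dy ∧ dw gives (w) dy ∧ dz ∧ dw
  d(w*(2*w + 3*x)) includes (∂/∂x)(w*(2*w + 3*x)) dx = (3*w) dx, which multiplied by dz ∧ dw gives (3*w) dx ∧ dz ∧ dw
Collecting like 3-forms: d(omega) = (-w + 6*x + y) dx ∧ dy ∧ dz + (-x) dx ∧ dy ∧ dw + (3*w + y) dx ∧ dz ∧ dw + (w + z) dy ∧ dz ∧ dw.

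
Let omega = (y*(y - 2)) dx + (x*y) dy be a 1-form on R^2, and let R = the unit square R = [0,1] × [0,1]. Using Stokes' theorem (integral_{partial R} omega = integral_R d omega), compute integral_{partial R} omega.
integral_(partial R) omega = 3/2

Stokes: integral_partial_R omega = integral_R d omega with d omega = (∂Q/∂x - ∂P/∂y) dx ∧ dy.
  ∂Q/∂x = y
  ∂P/∂y = 2*y - 2
  integrand = ∂Q/∂x - ∂P/∂y = 2 - y.
Integrating over R: integral_0^1 integral_0^1 (2 - y) dx dy = 3/2.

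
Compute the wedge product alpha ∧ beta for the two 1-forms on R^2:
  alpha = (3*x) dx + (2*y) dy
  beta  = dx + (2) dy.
alpha ∧ beta = (6*x - 2*y) dx ∧ dy

Distribute the wedge, using dx_i ∧ dx_j = -dx_j ∧ dx_i and dx_i ∧ dx_i = 0. For each pair (i, j) with i < j, the coefficient of dx_i ∧ dx_j in alpha ∧ beta is (alpha_i * beta_j - alpha_j * beta_i). Collecting: alpha ∧ beta = (6*x - 2*y) dx ∧ dy.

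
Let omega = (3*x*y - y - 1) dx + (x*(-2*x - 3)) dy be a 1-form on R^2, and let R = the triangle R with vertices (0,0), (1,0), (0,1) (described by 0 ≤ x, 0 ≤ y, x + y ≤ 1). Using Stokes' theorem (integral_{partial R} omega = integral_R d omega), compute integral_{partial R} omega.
integral_(partial R) omega = -13/6

Stokes: integral_partial_R omega = integral_R d omega with d omega = (∂Q/∂x - ∂P/∂y) dx ∧ dy.
  ∂Q/∂x = -4*x - 3
  ∂P/∂y = 3*x - 1
  integrand = ∂Q/∂x - ∂P/∂y = -7*x - 2.
Integrating over R: integral_0^1 integral_0^{1-x} (-7*x - 2) dy dx = -13/6.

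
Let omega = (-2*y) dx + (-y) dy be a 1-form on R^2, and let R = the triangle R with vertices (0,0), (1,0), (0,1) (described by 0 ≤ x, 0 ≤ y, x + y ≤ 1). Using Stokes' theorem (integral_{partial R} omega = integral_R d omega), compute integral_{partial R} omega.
integral_(partial R) omega = 1

Stokes: integral_partial_R omega = integral_R d omega with d omega = (∂Q/∂x - ∂P/∂y) dx ∧ dy.
  ∂Q/∂x = 0
  ∂P/∂y = -2
  integrand = ∂Q/∂x - ∂P/∂y = 2.
Integrating over R: integral_0^1 integral_0^{1-x} (2) dy dx = 1.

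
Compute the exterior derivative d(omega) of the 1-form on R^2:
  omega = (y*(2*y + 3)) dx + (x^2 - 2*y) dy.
d(omega) = (2*x - 4*y - 3) dx ∧ dy

For a 1-form omega = sum_i f_i dx_i, the exterior derivative is
  d(omega) = sum_{i < j} (∂f_j/∂x_i - ∂f_i/∂x_j) dx_i ∧ dx_j.
  coefficient of dx ∧ dy: ∂f_2/∂x - ∂f_1/∂y = ∂(x^2 - 2*y)/∂x - ∂(y*(2*y + 3))/∂y = 2*x - 4*y - 3
Assembling: d(omega) = (2*x - 4*y - 3) dx ∧ dy.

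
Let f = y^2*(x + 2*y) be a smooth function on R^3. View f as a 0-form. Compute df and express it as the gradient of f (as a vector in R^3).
df = (y^2) dx + (2*y*(x + 3*y)) dy + (0) dz; grad f = (y^2, 2*y*(x + 3*y), 0)

For a 0-form f, d f = (∂f/∂x) dx + (∂f/∂y) dy + (∂f/∂z) dz. The components of the vector representation are exactly the entries of grad f in Cartesian coordinates:
  ∂f/∂x = y^2
  ∂f/∂y = 2*y*(x + 3*y)
  ∂f/∂z = 0.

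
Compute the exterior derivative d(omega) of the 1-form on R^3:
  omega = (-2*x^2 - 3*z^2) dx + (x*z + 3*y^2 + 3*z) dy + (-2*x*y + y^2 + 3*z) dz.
d(omega) = (z) dx ∧ dy + (-2*y + 6*z) dx ∧ dz + (-3*x + 2*y - 3) dy ∧ dz

For a 1-form omega = sum_i f_i dx_i, the exterior derivative is
  d(omega) = sum_{i < j} (∂f_j/∂x_i - ∂f_i/∂x_j) dx_i ∧ dx_j.
  coefficient of dx ∧ dy: ∂f_2/∂x - ∂f_1/∂y = ∂(x*z + 3*y^2 + 3*z)/∂x - ∂(-2*x^2 - 3*z^2)/∂y = z
  coefficient of dx ∧ dz: ∂f_3/∂x - ∂f_1/∂z = ∂(-2*x*y + y^2 + 3*z)/∂x - ∂(-2*x^2 - 3*z^2)/∂z = -2*y + 6*z
  coefficient of dy ∧ dz: ∂f_3/∂y - ∂f_2/∂z = ∂(-2*x*y + y^2 + 3*z)/∂y - ∂(x*z + 3*y^2 + 3*z)/∂z = -3*x + 2*y - 3
Assembling: d(omega) = (z) dx ∧ dy + (-2*y + 6*z) dx ∧ dz + (-3*x + 2*y - 3) dy ∧ dz.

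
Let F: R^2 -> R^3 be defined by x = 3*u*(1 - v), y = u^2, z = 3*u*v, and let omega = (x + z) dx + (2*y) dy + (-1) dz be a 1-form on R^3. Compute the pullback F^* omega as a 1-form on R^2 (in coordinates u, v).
F^* omega = (4*u^3 - 9*u*v + 9*u - 3*v) du + (3*u*(-3*u - 1)) dv

Using F^*(f dg) = (f ∘ F) d(g ∘ F), substitute each coordinate x_i by F_i(u, v) in f_i, and replace dx_i by d F_i = (∂F_i/∂u) du + (∂F_i/∂v) dv.
  For the x component: f_1(F) = 3*u; d F_1 = (3 - 3*v) du + (-3*u) dv
  For the y component: f_2(F) = 2*u^2; d F_2 = (2*u) du + (0) dv
  For the z component: f_3(F) = -1; d F_3 = (3*v) du + (3*u) dv
Combining and collecting du, dv coefficients:
  coeff of du: 4*u^3 - 9*u*v + 9*u - 3*v
  coeff of dv: 3*u*(-3*u - 1)
F^* omega = (4*u^3 - 9*u*v + 9*u - 3*v) du + (3*u*(-3*u - 1)) dv.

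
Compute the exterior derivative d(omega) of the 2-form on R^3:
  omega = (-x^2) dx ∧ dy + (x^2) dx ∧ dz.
d(omega) = 0

For a 2-form omega = sum_{i<j} g_{ij} dx_i ∧ dx_j, the exterior derivative is
  d(omega) = sum_{i<j} d(g_{ij}) ∧ dx_i ∧ dx_j = sum_{i<j, k} (∂g_{ij}/∂x_k) dx_k ∧ dx_i ∧ dx_j.
Expand each term, using dx_k ∧ dx_i ∧ dx_j = sgn(permutation) dx_{(a)} ∧ dx_{(b)} ∧ dx_{(c)} with (a < b < c) sorted:

Collecting like 3-forms: d(omega) = 0.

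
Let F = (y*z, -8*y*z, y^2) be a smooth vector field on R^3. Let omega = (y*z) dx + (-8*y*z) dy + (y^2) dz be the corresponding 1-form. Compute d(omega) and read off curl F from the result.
d(omega) = (10*y) dy ∧ dz + (y) dz ∧ dx + (-z) dx ∧ dy; curl F = (10*y, y, -z)

d omega = sum_{i<j} (∂f_j/∂x_i - ∂f_i/∂x_j) dx_i ∧ dx_j. Under the identification (dy ∧ dz, dz ∧ dx, dx ∧ dy) ↔ (e_x, e_y, e_z), the coefficients are exactly the components of curl F. Compute:
  ∂R/∂y - ∂Q/∂z = (2*y) - (-8*y) = 10*y
  ∂P/∂z - ∂R/∂x = (y) - (0) = y
  ∂Q/∂x - ∂P/∂y = (0) - (z) = -z.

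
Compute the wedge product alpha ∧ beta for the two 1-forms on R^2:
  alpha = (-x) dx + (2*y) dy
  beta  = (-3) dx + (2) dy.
alpha ∧ beta = (-2*x + 6*y) dx ∧ dy

Distribute the wedge, using dx_i ∧ dx_j = -dx_j ∧ dx_i and dx_i ∧ dx_i = 0. For each pair (i, j) with i < j, the coefficient of dx_i ∧ dx_j in alpha ∧ beta is (alpha_i * beta_j - alpha_j * beta_i). Collecting: alpha ∧ beta = (-2*x + 6*y) dx ∧ dy.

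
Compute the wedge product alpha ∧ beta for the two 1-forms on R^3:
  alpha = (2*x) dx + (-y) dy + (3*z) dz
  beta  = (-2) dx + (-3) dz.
alpha ∧ beta = (-6*x + 6*z) dx ∧ dz + (-2*y) dx ∧ dy + (3*y) dy ∧ dz

Distribute the wedge, using dx_i ∧ dx_j = -dx_j ∧ dx_i and dx_i ∧ dx_i = 0. For each pair (i, j) with i < j, the coefficient of dx_i ∧ dx_j in alpha ∧ beta is (alpha_i * beta_j - alpha_j * beta_i). Collecting: alpha ∧ beta = (-6*x + 6*z) dx ∧ dz + (-2*y) dx ∧ dy + (3*y) dy ∧ dz.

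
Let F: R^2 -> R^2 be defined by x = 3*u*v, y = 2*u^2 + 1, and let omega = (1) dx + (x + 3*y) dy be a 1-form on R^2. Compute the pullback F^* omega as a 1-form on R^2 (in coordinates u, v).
F^* omega = (24*u^3 + 12*u^2*v + 12*u + 3*v) du + (3*u) dv

Using F^*(f dg) = (f ∘ F) d(g ∘ F), substitute each coordinate x_i by F_i(u, v) in f_i, and replace dx_i by d F_i = (∂F_i/∂u) du + (∂F_i/∂v) dv.
  For the x component: f_1(F) = 1; d F_1 = (3*v) du + (3*u) dv
  For the y component: f_2(F) = 6*u^2 + 3*u*v + 3; d F_2 = (4*u) du + (0) dv
Combining and collecting du, dv coefficients:
  coeff of du: 24*u^3 + 12*u^2*v + 12*u + 3*v
  coeff of dv: 3*u
F^* omega = (24*u^3 + 12*u^2*v + 12*u + 3*v) du + (3*u) dv.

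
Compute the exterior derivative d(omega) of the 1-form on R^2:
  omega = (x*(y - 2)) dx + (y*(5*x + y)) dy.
d(omega) = (-x + 5*y) dx ∧ dy

For a 1-form omega = sum_i f_i dx_i, the exterior derivative is
  d(omega) = sum_{i < j} (∂f_j/∂x_i - ∂f_i/∂x_j) dx_i ∧ dx_j.
  coefficient of dx ∧ dy: ∂f_2/∂x - ∂f_1/∂y = ∂(y*(5*x + y))/∂x - ∂(x*(y - 2))/∂y = -x + 5*y
Assembling: d(omega) = (-x + 5*y) dx ∧ dy.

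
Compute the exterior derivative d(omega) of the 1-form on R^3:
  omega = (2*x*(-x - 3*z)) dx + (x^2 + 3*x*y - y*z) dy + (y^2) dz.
d(omega) = (2*x + 3*y) dx ∧ dy + (6*x) dx ∧ dz + (3*y) dy ∧ dz

For a 1-form omega = sum_i f_i dx_i, the exterior derivative is
  d(omega) = sum_{i < j} (∂f_j/∂x_i - ∂f_i/∂x_j) dx_i ∧ dx_j.
  coefficient of dx ∧ dy: ∂f_2/∂x - ∂f_1/∂y = ∂(x^2 + 3*x*y - y*z)/∂x - ∂(2*x*(-x - 3*z))/∂y = 2*x + 3*y
  coefficient of dx ∧ dz: ∂f_3/∂x - ∂f_1/∂z = ∂(y^2)/∂x - ∂(2*x*(-x - 3*z))/∂z = 6*x
  coefficient of dy ∧ dz: ∂f_3/∂y - ∂f_2/∂z = ∂(y^2)/∂y - ∂(x^2 + 3*x*y - y*z)/∂z = 3*y
Assembling: d(omega) = (2*x + 3*y) dx ∧ dy + (6*x) dx ∧ dz + (3*y) dy ∧ dz.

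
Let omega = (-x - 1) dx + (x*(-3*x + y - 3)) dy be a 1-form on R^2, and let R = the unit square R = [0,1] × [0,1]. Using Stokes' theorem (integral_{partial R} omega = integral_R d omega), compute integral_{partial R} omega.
integral_(partial R) omega = -11/2

Stokes: integral_partial_R omega = integral_R d omega with d omega = (∂Q/∂x - ∂P/∂y) dx ∧ dy.
  ∂Q/∂x = -6*x + y - 3
  ∂P/∂y = 0
  integrand = ∂Q/∂x - ∂P/∂y = -6*x + y - 3.
Integrating over R: integral_0^1 integral_0^1 (-6*x + y - 3) dx dy = -11/2.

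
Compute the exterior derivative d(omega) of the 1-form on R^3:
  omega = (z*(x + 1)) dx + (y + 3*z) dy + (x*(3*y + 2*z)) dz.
d(omega) = (-x + 3*y + 2*z - 1) dx ∧ dz + (3*x - 3) dy ∧ dz

For a 1-form omega = sum_i f_i dx_i, the exterior derivative is
  d(omega) = sum_{i < j} (∂f_j/∂x_i - ∂f_i/∂x_j) dx_i ∧ dx_j.
  coefficient of dx ∧ dz: ∂f_3/∂x - ∂f_1/∂z = ∂(x*(3*y + 2*z))/∂x - ∂(z*(x + 1))/∂z = -x + 3*y + 2*z - 1
  coefficient of dy ∧ dz: ∂f_3/∂y - ∂f_2/∂z = ∂(x*(3*y + 2*z))/∂y - ∂(y + 3*z)/∂z = 3*x - 3
Assembling: d(omega) = (-x + 3*y + 2*z - 1) dx ∧ dz + (3*x - 3) dy ∧ dz.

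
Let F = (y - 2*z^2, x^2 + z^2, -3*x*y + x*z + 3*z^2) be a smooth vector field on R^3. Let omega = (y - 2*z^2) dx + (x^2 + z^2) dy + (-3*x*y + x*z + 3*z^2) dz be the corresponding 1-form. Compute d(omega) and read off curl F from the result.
d(omega) = (-3*x - 2*z) dy ∧ dz + (3*y - 5*z) dz ∧ dx + (2*x - 1) dx ∧ dy; curl F = (-3*x - 2*z, 3*y - 5*z, 2*x - 1)

d omega = sum_{i<j} (∂f_j/∂x_i - ∂f_i/∂x_j) dx_i ∧ dx_j. Under the identification (dy ∧ dz, dz ∧ dx, dx ∧ dy) ↔ (e_x, e_y, e_z), the coefficients are exactly the components of curl F. Compute:
  ∂R/∂y - ∂Q/∂z = (-3*x) - (2*z) = -3*x - 2*z
  ∂P/∂z - ∂R/∂x = (-4*z) - (-3*y + z) = 3*y - 5*z
  ∂Q/∂x - ∂P/∂y = (2*x) - (1) = 2*x - 1.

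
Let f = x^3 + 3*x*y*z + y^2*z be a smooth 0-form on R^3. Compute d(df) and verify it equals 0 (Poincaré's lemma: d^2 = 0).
d(df) = 0

Step 1: df = sum_i (∂f/∂x_i) dx_i = (3*x^2 + 3*y*z) dx + (z*(3*x + 2*y)) dy + (y*(3*x + y)) dz.
Step 2: Apply d again. Using the 1-form formula, the coefficient of dx ∧ dy in d(df) is ∂^2 f/∂x ∂y - ∂^2 f/∂y ∂x = (3*z) - (3*z) = 0 (equality of mixed partials for smooth f).
Similarly for dx ∧ dz and dy ∧ dz — all coefficients vanish. So d(df) = 0.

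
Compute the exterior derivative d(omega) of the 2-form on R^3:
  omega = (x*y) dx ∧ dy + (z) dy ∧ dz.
d(omega) = 0

For a 2-form omega = sum_{i<j} g_{ij} dx_i ∧ dx_j, the exterior derivative is
  d(omega) = sum_{i<j} d(g_{ij}) ∧ dx_i ∧ dx_j = sum_{i<j, k} (∂g_{ij}/∂x_k) dx_k ∧ dx_i ∧ dx_j.
Expand each term, using dx_k ∧ dx_i ∧ dx_j = sgn(permutation) dx_{(a)} ∧ dx_{(b)} ∧ dx_{(c)} with (a < b < c) sorted:

Collecting like 3-forms: d(omega) = 0.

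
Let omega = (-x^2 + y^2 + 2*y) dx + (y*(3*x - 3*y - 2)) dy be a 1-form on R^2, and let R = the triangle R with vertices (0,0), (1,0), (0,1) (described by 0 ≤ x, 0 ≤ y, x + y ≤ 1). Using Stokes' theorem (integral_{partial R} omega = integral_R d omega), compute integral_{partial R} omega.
integral_(partial R) omega = -5/6

Stokes: integral_partial_R omega = integral_R d omega with d omega = (∂Q/∂x - ∂P/∂y) dx ∧ dy.
  ∂Q/∂x = 3*y
  ∂P/∂y = 2*y + 2
  integrand = ∂Q/∂x - ∂P/∂y = y - 2.
Integrating over R: integral_0^1 integral_0^{1-x} (y - 2) dy dx = -5/6.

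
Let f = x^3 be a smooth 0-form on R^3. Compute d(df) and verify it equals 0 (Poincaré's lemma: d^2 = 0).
d(df) = 0

Step 1: df = sum_i (∂f/∂x_i) dx_i = (3*x^2) dx + (0) dy + (0) dz.
Step 2: Apply d again. Using the 1-form formula, the coefficient of dx ∧ dy in d(df) is ∂^2 f/∂x ∂y - ∂^2 f/∂y ∂x = (0) - (0) = 0 (equality of mixed partials for smooth f).
Similarly for dx ∧ dz and dy ∧ dz — all coefficients vanish. So d(df) = 0.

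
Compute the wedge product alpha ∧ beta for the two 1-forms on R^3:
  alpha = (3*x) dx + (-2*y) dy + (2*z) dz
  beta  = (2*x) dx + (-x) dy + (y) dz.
alpha ∧ beta = (x*(-3*x + 4*y)) dx ∧ dy + (x*(3*y - 4*z)) dx ∧ dz + (2*x*z - 2*y^2) dy ∧ dz

Distribute the wedge, using dx_i ∧ dx_j = -dx_j ∧ dx_i and dx_i ∧ dx_i = 0. For each pair (i, j) with i < j, the coefficient of dx_i ∧ dx_j in alpha ∧ beta is (alpha_i * beta_j - alpha_j * beta_i). Collecting: alpha ∧ beta = (x*(-3*x + 4*y)) dx ∧ dy + (x*(3*y - 4*z)) dx ∧ dz + (2*x*z - 2*y^2) dy ∧ dz.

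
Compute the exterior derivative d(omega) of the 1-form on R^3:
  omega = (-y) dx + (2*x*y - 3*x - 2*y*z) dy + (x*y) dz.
d(omega) = (2*y - 2) dx ∧ dy + (y) dx ∧ dz + (x + 2*y) dy ∧ dz

For a 1-form omega = sum_i f_i dx_i, the exterior derivative is
  d(omega) = sum_{i < j} (∂f_j/∂x_i - ∂f_i/∂x_j) dx_i ∧ dx_j.
  coefficient of dx ∧ dy: ∂f_2/∂x - ∂f_1/∂y = ∂(2*x*y - 3*x - 2*y*z)/∂x - ∂(-y)/∂y = 2*y - 2
  coefficient of dx ∧ dz: ∂f_3/∂x - ∂f_1/∂z = ∂(x*y)/∂x - ∂(-y)/∂z = y
  coefficient of dy ∧ dz: ∂f_3/∂y - ∂f_2/∂z = ∂(x*y)/∂y - ∂(2*x*y - 3*x - 2*y*z)/∂z = x + 2*y
Assembling: d(omega) = (2*y - 2) dx ∧ dy + (y) dx ∧ dz + (x + 2*y) dy ∧ dz.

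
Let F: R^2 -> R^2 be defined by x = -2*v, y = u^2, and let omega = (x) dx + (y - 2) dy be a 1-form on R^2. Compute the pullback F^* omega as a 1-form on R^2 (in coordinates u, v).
F^* omega = (2*u*(u^2 - 2)) du + (4*v) dv

Using F^*(f dg) = (f ∘ F) d(g ∘ F), substitute each coordinate x_i by F_i(u, v) in f_i, and replace dx_i by d F_i = (∂F_i/∂u) du + (∂F_i/∂v) dv.
  For the x component: f_1(F) = -2*v; d F_1 = (0) du + (-2) dv
  For the y component: f_2(F) = u^2 - 2; d F_2 = (2*u) du + (0) dv
Combining and collecting du, dv coefficients:
  coeff of du: 2*u*(u^2 - 2)
  coeff of dv: 4*v
F^* omega = (2*u*(u^2 - 2)) du + (4*v) dv.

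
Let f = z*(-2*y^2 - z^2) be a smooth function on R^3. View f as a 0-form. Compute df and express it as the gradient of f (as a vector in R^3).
df = (0) dx + (-4*y*z) dy + (-2*y^2 - 3*z^2) dz; grad f = (0, -4*y*z, -2*y^2 - 3*z^2)

For a 0-form f, d f = (∂f/∂x) dx + (∂f/∂y) dy + (∂f/∂z) dz. The components of the vector representation are exactly the entries of grad f in Cartesian coordinates:
  ∂f/∂x = 0
  ∂f/∂y = -4*y*z
  ∂f/∂z = -2*y^2 - 3*z^2.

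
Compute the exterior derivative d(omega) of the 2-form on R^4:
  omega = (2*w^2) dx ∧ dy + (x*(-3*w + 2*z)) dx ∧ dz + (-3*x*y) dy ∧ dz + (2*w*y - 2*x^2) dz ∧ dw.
d(omega) = (4*w) dx ∧ dy ∧ dw + (-7*x) dx ∧ dz ∧ dw + (-3*y) dx ∧ dy ∧ dz + (2*w) dy ∧ dz ∧ dw

For a 2-form omega = sum_{i<j} g_{ij} dx_i ∧ dx_j, the exterior derivative is
  d(omega) = sum_{i<j} d(g_{ij}) ∧ dx_i ∧ dx_j = sum_{i<j, k} (∂g_{ij}/∂x_k) dx_k ∧ dx_i ∧ dx_j.
Expand each term, using dx_k ∧ dx_i ∧ dx_j = sgn(permutation) dx_{(a)} ∧ dx_{(b)} ∧ dx_{(c)} with (a < b < c) sorted:
  d(2*w^2) includes (∂/∂w)(2*w^2) dw = (4*w) dw, which multiplied by dx ∧ dy gives (4*w) dx ∧ dy ∧ dw
  d(x*(-3*w + 2*z)) includes (∂/∂w)(x*(-3*w + 2*z)) dw = (-3*x) dw, which multiplied by dx ∧ dz gives (-3*x) dx ∧ dz ∧ dw
  d(-3*x*y) includes (∂/∂x)(-3*x*y) dx = (-3*y) dx, which multiplied by dy ∧ dz gives (-3*y) dx ∧ dy ∧ dz
  d(2*w*y - 2*x^2) includes (∂/∂x)(2*w*y - 2*x^2) dx = (-4*x) dx, which multiplied by dz ∧ dw gives (-4*x) dx ∧ dz ∧ dw
  d(2*w*y - 2*x^2) includes (∂/∂y)(2*w*y - 2*x^2) dy = (2*w) dy, which multiplied by dz ∧ dw gives (2*w) dy ∧ dz ∧ dw
Collecting like 3-forms: d(omega) = (4*w) dx ∧ dy ∧ dw + (-7*x) dx ∧ dz ∧ dw + (-3*y) dx ∧ dy ∧ dz + (2*w) dy ∧ dz ∧ dw.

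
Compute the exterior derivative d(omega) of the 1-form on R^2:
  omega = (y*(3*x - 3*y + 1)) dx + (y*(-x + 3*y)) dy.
d(omega) = (-3*x + 5*y - 1) dx ∧ dy

For a 1-form omega = sum_i f_i dx_i, the exterior derivative is
  d(omega) = sum_{i < j} (∂f_j/∂x_i - ∂f_i/∂x_j) dx_i ∧ dx_j.
  coefficient of dx ∧ dy: ∂f_2/∂x - ∂f_1/∂y = ∂(y*(-x + 3*y))/∂x - ∂(y*(3*x - 3*y + 1))/∂y = -3*x + 5*y - 1
Assembling: d(omega) = (-3*x + 5*y - 1) dx ∧ dy.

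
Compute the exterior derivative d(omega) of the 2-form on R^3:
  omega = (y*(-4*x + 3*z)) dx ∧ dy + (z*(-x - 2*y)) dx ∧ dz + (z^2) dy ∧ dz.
d(omega) = (3*y + 2*z) dx ∧ dy ∧ dz

For a 2-form omega = sum_{i<j} g_{ij} dx_i ∧ dx_j, the exterior derivative is
  d(omega) = sum_{i<j} d(g_{ij}) ∧ dx_i ∧ dx_j = sum_{i<j, k} (∂g_{ij}/∂x_k) dx_k ∧ dx_i ∧ dx_j.
Expand each term, using dx_k ∧ dx_i ∧ dx_j = sgn(permutation) dx_{(a)} ∧ dx_{(b)} ∧ dx_{(c)} with (a < b < c) sorted:
  d(y*(-4*x + 3*z)) includes (∂/∂z)(y*(-4*x + 3*z)) dz = (3*y) dz, which multiplied by dx ∧ dy gives (3*y) dx ∧ dy ∧ dz
  d(z*(-x - 2*y)) includes (∂/∂y)(z*(-x - 2*y)) dy = (-2*z) dy, which multiplied by dx ∧ dz gives (2*z) dx ∧ dy ∧ dz
Collecting like 3-forms: d(omega) = (3*y + 2*z) dx ∧ dy ∧ dz.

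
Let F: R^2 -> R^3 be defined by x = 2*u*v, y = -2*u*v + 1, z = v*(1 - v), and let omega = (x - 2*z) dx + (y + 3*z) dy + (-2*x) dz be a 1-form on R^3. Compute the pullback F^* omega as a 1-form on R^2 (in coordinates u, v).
F^* omega = (2*v*(4*u*v + 5*v^2 - 5*v - 1)) du + (2*u*(4*u*v + 9*v^2 - 7*v - 1)) dv

Using F^*(f dg) = (f ∘ F) d(g ∘ F), substitute each coordinate x_i by F_i(u, v) in f_i, and replace dx_i by d F_i = (∂F_i/∂u) du + (∂F_i/∂v) dv.
  For the x component: f_1(F) = 2*v*(u + v - 1); d F_1 = (2*v) du + (2*u) dv
  For the y component: f_2(F) = -2*u*v - 3*v^2 + 3*v + 1; d F_2 = (-2*v) du + (-2*u) dv
  For the z component: f_3(F) = -4*u*v; d F_3 = (0) du + (1 - 2*v) dv
Combining and collecting du, dv coefficients:
  coeff of du: 2*v*(4*u*v + 5*v^2 - 5*v - 1)
  coeff of dv: 2*u*(4*u*v + 9*v^2 - 7*v - 1)
F^* omega = (2*v*(4*u*v + 5*v^2 - 5*v - 1)) du + (2*u*(4*u*v + 9*v^2 - 7*v - 1)) dv.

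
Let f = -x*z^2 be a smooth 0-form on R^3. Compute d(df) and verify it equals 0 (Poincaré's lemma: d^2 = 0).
d(df) = 0

Step 1: df = sum_i (∂f/∂x_i) dx_i = (-z^2) dx + (0) dy + (-2*x*z) dz.
Step 2: Apply d again. Using the 1-form formula, the coefficient of dx ∧ dy in d(df) is ∂^2 f/∂x ∂y - ∂^2 f/∂y ∂x = (0) - (0) = 0 (equality of mixed partials for smooth f).
Similarly for dx ∧ dz and dy ∧ dz — all coefficients vanish. So d(df) = 0.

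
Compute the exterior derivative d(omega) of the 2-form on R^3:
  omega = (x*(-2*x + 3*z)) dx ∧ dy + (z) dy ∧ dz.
d(omega) = (3*x) dx ∧ dy ∧ dz

For a 2-form omega = sum_{i<j} g_{ij} dx_i ∧ dx_j, the exterior derivative is
  d(omega) = sum_{i<j} d(g_{ij}) ∧ dx_i ∧ dx_j = sum_{i<j, k} (∂g_{ij}/∂x_k) dx_k ∧ dx_i ∧ dx_j.
Expand each term, using dx_k ∧ dx_i ∧ dx_j = sgn(permutation) dx_{(a)} ∧ dx_{(b)} ∧ dx_{(c)} with (a < b < c) sorted:
  d(x*(-2*x + 3*z)) includes (∂/∂z)(x*(-2*x + 3*z)) dz = (3*x) dz, which multiplied by dx ∧ dy gives (3*x) dx ∧ dy ∧ dz
Collecting like 3-forms: d(omega) = (3*x) dx ∧ dy ∧ dz.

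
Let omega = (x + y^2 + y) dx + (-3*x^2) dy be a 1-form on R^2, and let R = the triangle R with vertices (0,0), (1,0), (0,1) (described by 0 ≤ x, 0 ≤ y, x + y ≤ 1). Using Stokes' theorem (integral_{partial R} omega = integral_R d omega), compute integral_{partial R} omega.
integral_(partial R) omega = -11/6

Stokes: integral_partial_R omega = integral_R d omega with d omega = (∂Q/∂x - ∂P/∂y) dx ∧ dy.
  ∂Q/∂x = -6*x
  ∂P/∂y = 2*y + 1
  integrand = ∂Q/∂x - ∂P/∂y = -6*x - 2*y - 1.
Integrating over R: integral_0^1 integral_0^{1-x} (-6*x - 2*y - 1) dy dx = -11/6.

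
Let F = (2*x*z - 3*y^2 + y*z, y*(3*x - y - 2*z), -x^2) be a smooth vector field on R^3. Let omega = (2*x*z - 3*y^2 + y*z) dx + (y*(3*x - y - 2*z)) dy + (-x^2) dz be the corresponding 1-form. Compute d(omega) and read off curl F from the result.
d(omega) = (2*y) dy ∧ dz + (4*x + y) dz ∧ dx + (9*y - z) dx ∧ dy; curl F = (2*y, 4*x + y, 9*y - z)

d omega = sum_{i<j} (∂f_j/∂x_i - ∂f_i/∂x_j) dx_i ∧ dx_j. Under the identification (dy ∧ dz, dz ∧ dx, dx ∧ dy) ↔ (e_x, e_y, e_z), the coefficients are exactly the components of curl F. Compute:
  ∂R/∂y - ∂Q/∂z = (0) - (-2*y) = 2*y
  ∂P/∂z - ∂R/∂x = (2*x + y) - (-2*x) = 4*x + y
  ∂Q/∂x - ∂P/∂y = (3*y) - (-6*y + z) = 9*y - z.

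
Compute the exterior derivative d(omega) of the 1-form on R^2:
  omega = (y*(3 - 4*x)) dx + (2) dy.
d(omega) = (4*x - 3) dx ∧ dy

For a 1-form omega = sum_i f_i dx_i, the exterior derivative is
  d(omega) = sum_{i < j} (∂f_j/∂x_i - ∂f_i/∂x_j) dx_i ∧ dx_j.
  coefficient of dx ∧ dy: ∂f_2/∂x - ∂f_1/∂y = ∂(2)/∂x - ∂(y*(3 - 4*x))/∂y = 4*x - 3
Assembling: d(omega) = (4*x - 3) dx ∧ dy.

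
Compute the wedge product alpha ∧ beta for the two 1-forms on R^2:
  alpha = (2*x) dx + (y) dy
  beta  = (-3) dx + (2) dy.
alpha ∧ beta = (4*x + 3*y) dx ∧ dy

Distribute the wedge, using dx_i ∧ dx_j = -dx_j ∧ dx_i and dx_i ∧ dx_i = 0. For each pair (i, j) with i < j, the coefficient of dx_i ∧ dx_j in alpha ∧ beta is (alpha_i * beta_j - alpha_j * beta_i). Collecting: alpha ∧ beta = (4*x + 3*y) dx ∧ dy.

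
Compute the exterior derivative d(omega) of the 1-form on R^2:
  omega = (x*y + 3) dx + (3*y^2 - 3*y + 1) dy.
d(omega) = (-x) dx ∧ dy

For a 1-form omega = sum_i f_i dx_i, the exterior derivative is
  d(omega) = sum_{i < j} (∂f_j/∂x_i - ∂f_i/∂x_j) dx_i ∧ dx_j.
  coefficient of dx ∧ dy: ∂f_2/∂x - ∂f_1/∂y = ∂(3*y^2 - 3*y + 1)/∂x - ∂(x*y + 3)/∂y = -x
Assembling: d(omega) = (-x) dx ∧ dy.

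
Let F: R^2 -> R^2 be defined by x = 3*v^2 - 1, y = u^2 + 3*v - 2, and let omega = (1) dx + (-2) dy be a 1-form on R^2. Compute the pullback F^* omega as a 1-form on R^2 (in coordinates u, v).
F^* omega = (-4*u) du + (6*v - 6) dv

Using F^*(f dg) = (f ∘ F) d(g ∘ F), substitute each coordinate x_i by F_i(u, v) in f_i, and replace dx_i by d F_i = (∂F_i/∂u) du + (∂F_i/∂v) dv.
  For the x component: f_1(F) = 1; d F_1 = (0) du + (6*v) dv
  For the y component: f_2(F) = -2; d F_2 = (2*u) du + (3) dv
Combining and collecting du, dv coefficients:
  coeff of du: -4*u
  coeff of dv: 6*v - 6
F^* omega = (-4*u) du + (6*v - 6) dv.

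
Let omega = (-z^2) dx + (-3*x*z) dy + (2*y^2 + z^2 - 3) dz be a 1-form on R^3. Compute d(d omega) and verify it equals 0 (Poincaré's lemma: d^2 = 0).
d(d omega) = 0

Step 1: d omega = sum_{i<j} (∂f_j/∂x_i - ∂f_i/∂x_j) dx_i ∧ dx_j:
  coeff of dx ∧ dy: -3*z
  coeff of dx ∧ dz: 2*z
  coeff of dy ∧ dz: 3*x + 4*y
Step 2: Apply d again to each 2-form coefficient. The only possible 3-form in R^3 is dx ∧ dy ∧ dz, with coefficient
  ∂(coeff of dy∧dz)/∂x - ∂(coeff of dx∧dz)/∂y + ∂(coeff of dx∧dy)/∂z
  = ∂/∂x (3*x + 4*y) - ∂/∂y (2*z) + ∂/∂z (-3*z).
Each of these terms simplifies to sums of mixed partials that cancel in pairs. The result is 0 (by equality of mixed partials for smooth functions — Schwarz / Clairaut).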